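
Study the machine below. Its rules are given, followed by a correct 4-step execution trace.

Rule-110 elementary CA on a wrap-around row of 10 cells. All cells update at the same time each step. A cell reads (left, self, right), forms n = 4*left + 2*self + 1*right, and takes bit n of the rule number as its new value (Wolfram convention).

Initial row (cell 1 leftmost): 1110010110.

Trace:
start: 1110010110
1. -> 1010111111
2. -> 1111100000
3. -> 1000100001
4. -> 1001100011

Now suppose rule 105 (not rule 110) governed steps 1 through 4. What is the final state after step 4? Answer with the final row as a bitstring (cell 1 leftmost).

1101000001

(re-executing steps 1..4 under rule 105; state before step 1: 1110010110)
1. -> 1010001111
2. -> 1100101000
3. -> 1100010010
4. -> 1101000001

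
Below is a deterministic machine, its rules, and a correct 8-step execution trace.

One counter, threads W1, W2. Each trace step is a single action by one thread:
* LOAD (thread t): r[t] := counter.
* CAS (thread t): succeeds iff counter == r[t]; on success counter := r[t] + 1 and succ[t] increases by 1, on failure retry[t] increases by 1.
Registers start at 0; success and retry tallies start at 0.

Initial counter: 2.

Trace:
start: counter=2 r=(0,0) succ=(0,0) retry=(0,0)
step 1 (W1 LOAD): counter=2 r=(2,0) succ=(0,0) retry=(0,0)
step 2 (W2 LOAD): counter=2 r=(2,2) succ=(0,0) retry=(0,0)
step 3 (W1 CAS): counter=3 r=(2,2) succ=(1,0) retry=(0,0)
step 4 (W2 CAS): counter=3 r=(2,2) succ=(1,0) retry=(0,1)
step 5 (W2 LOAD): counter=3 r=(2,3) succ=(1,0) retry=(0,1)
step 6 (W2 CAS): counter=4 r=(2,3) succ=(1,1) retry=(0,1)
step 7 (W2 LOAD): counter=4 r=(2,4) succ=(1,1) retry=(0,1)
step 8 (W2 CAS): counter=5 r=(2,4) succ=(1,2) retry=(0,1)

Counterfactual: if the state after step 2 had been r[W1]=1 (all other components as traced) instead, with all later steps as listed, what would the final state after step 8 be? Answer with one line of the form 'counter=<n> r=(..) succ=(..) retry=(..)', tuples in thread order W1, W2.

state after step 2 := counter=2 r=(1,2) succ=(0,0) retry=(0,0)
step 3 (W1 CAS): counter=2 r=(1,2) succ=(0,0) retry=(1,0)
step 4 (W2 CAS): counter=3 r=(1,2) succ=(0,1) retry=(1,0)
step 5 (W2 LOAD): counter=3 r=(1,3) succ=(0,1) retry=(1,0)
step 6 (W2 CAS): counter=4 r=(1,3) succ=(0,2) retry=(1,0)
step 7 (W2 LOAD): counter=4 r=(1,4) succ=(0,2) retry=(1,0)
step 8 (W2 CAS): counter=5 r=(1,4) succ=(0,3) retry=(1,0)

counter=5 r=(1,4) succ=(0,3) retry=(1,0)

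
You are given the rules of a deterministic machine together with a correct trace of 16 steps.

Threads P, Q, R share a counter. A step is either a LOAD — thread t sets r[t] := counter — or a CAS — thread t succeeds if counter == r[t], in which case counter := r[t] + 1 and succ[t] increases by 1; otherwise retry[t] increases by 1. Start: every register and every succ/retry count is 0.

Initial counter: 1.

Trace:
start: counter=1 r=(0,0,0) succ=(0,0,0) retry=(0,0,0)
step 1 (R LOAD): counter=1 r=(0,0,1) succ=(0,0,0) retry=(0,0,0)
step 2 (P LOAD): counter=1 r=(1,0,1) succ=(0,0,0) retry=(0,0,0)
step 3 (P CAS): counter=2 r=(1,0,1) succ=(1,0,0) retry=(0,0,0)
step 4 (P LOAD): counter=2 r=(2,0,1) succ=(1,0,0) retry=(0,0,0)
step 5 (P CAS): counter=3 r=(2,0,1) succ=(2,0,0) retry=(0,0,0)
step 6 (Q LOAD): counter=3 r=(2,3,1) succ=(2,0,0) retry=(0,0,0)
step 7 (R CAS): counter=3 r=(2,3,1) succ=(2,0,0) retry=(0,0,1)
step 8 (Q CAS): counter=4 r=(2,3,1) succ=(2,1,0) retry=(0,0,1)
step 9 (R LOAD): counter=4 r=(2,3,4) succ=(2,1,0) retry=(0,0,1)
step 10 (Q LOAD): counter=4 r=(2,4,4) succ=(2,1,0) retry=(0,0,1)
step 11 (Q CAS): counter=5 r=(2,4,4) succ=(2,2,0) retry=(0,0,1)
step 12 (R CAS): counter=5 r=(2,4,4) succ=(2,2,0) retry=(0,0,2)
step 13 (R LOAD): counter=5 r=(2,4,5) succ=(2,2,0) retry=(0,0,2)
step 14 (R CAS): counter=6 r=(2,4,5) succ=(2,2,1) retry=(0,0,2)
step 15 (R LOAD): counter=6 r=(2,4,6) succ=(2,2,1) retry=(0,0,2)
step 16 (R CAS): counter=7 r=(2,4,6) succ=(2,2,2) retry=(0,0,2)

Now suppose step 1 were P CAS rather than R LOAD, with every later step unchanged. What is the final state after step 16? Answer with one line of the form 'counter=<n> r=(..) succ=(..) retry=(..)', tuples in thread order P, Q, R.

(re-executing from step 1 with the substitution; state before step 1: counter=1 r=(0,0,0) succ=(0,0,0) retry=(0,0,0))
step 1 (P CAS): counter=1 r=(0,0,0) succ=(0,0,0) retry=(1,0,0)
step 2 (P LOAD): counter=1 r=(1,0,0) succ=(0,0,0) retry=(1,0,0)
step 3 (P CAS): counter=2 r=(1,0,0) succ=(1,0,0) retry=(1,0,0)
step 4 (P LOAD): counter=2 r=(2,0,0) succ=(1,0,0) retry=(1,0,0)
step 5 (P CAS): counter=3 r=(2,0,0) succ=(2,0,0) retry=(1,0,0)
step 6 (Q LOAD): counter=3 r=(2,3,0) succ=(2,0,0) retry=(1,0,0)
step 7 (R CAS): counter=3 r=(2,3,0) succ=(2,0,0) retry=(1,0,1)
step 8 (Q CAS): counter=4 r=(2,3,0) succ=(2,1,0) retry=(1,0,1)
step 9 (R LOAD): counter=4 r=(2,3,4) succ=(2,1,0) retry=(1,0,1)
step 10 (Q LOAD): counter=4 r=(2,4,4) succ=(2,1,0) retry=(1,0,1)
step 11 (Q CAS): counter=5 r=(2,4,4) succ=(2,2,0) retry=(1,0,1)
step 12 (R CAS): counter=5 r=(2,4,4) succ=(2,2,0) retry=(1,0,2)
step 13 (R LOAD): counter=5 r=(2,4,5) succ=(2,2,0) retry=(1,0,2)
step 14 (R CAS): counter=6 r=(2,4,5) succ=(2,2,1) retry=(1,0,2)
step 15 (R LOAD): counter=6 r=(2,4,6) succ=(2,2,1) retry=(1,0,2)
step 16 (R CAS): counter=7 r=(2,4,6) succ=(2,2,2) retry=(1,0,2)

counter=7 r=(2,4,6) succ=(2,2,2) retry=(1,0,2)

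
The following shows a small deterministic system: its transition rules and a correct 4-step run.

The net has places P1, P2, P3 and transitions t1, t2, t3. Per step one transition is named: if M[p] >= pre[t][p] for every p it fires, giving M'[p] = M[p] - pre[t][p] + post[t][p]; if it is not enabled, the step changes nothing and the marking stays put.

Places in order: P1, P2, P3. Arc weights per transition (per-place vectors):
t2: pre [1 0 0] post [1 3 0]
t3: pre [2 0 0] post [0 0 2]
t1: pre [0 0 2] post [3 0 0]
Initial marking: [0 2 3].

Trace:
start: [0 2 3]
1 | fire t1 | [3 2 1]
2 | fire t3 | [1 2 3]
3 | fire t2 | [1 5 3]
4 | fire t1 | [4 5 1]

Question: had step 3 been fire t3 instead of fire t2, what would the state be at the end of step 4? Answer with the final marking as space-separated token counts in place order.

(re-executing from step 3 with the substitution; state before step 3: [1 2 3])
3 | fire t3 | [1 2 3]
4 | fire t1 | [4 2 1]

4 2 1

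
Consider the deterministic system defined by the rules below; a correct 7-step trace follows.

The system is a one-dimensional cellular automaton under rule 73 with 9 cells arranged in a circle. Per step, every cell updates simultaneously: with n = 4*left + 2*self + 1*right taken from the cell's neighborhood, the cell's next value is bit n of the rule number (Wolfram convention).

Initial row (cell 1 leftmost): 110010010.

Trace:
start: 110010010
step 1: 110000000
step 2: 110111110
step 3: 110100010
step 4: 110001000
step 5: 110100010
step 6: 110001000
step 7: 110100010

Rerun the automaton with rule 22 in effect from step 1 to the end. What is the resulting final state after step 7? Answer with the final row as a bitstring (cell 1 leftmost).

(re-executing steps 1..7 under rule 22; state before step 1: 110010010)
step 1: 001111110
step 2: 010000001
step 3: 011000011
step 4: 000100100
step 5: 001111110
step 6: 010000001
step 7: 011000011

011000011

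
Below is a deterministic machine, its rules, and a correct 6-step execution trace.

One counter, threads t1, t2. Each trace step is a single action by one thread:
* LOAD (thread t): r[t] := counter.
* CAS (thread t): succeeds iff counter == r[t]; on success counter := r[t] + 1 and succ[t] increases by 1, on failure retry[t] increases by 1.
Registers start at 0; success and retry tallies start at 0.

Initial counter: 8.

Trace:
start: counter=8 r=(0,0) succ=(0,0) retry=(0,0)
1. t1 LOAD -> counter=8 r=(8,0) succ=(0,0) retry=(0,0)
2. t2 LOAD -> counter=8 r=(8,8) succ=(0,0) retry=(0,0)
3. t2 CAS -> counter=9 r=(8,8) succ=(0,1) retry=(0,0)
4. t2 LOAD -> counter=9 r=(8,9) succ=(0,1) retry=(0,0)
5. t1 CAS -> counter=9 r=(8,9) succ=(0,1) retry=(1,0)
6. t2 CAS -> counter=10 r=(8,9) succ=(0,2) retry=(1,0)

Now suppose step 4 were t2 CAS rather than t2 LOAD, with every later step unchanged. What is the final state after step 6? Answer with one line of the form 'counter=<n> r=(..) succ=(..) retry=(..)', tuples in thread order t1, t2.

counter=9 r=(8,8) succ=(0,1) retry=(1,2)

(re-executing from step 4 with the substitution; state before step 4: counter=9 r=(8,8) succ=(0,1) retry=(0,0))
4. t2 CAS -> counter=9 r=(8,8) succ=(0,1) retry=(0,1)
5. t1 CAS -> counter=9 r=(8,8) succ=(0,1) retry=(1,1)
6. t2 CAS -> counter=9 r=(8,8) succ=(0,1) retry=(1,2)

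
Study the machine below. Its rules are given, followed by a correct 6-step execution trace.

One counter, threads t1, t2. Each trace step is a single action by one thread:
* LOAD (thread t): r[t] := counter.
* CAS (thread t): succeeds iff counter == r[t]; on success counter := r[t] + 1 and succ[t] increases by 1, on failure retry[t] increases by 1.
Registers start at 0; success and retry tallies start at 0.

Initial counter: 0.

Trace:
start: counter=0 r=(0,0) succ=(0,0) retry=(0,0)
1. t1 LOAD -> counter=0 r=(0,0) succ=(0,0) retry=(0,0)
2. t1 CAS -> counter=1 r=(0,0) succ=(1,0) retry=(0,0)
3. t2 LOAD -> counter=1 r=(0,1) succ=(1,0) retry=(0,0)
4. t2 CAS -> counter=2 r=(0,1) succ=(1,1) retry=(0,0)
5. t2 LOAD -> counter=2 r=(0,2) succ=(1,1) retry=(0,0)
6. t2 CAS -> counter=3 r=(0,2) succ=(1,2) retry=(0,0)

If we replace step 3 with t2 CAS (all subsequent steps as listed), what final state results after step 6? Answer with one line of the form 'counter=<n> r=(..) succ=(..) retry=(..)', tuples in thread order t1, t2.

counter=2 r=(0,1) succ=(1,1) retry=(0,2)

(re-executing from step 3 with the substitution; state before step 3: counter=1 r=(0,0) succ=(1,0) retry=(0,0))
3. t2 CAS -> counter=1 r=(0,0) succ=(1,0) retry=(0,1)
4. t2 CAS -> counter=1 r=(0,0) succ=(1,0) retry=(0,2)
5. t2 LOAD -> counter=1 r=(0,1) succ=(1,0) retry=(0,2)
6. t2 CAS -> counter=2 r=(0,1) succ=(1,1) retry=(0,2)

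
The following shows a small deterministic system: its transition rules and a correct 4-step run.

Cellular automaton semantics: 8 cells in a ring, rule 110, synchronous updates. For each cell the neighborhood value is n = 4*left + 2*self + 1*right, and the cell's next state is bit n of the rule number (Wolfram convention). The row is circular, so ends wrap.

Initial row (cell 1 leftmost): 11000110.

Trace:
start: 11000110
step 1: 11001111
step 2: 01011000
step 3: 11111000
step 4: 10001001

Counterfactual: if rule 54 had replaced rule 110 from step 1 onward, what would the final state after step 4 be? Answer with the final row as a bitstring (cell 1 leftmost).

00000000

(re-executing steps 1..4 under rule 54; state before step 1: 11000110)
step 1: 00101001
step 2: 11111111
step 3: 00000000
step 4: 00000000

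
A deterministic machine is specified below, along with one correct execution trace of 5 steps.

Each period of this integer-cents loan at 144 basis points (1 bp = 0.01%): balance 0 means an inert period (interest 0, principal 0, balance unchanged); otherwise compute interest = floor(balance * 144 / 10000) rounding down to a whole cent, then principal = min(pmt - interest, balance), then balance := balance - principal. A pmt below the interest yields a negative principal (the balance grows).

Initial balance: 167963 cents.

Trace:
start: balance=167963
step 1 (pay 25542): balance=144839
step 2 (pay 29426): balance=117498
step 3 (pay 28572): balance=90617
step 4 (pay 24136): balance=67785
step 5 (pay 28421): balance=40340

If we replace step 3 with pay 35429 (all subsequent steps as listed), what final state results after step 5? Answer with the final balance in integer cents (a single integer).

(re-executing from step 3 with the substitution; state before step 3: balance=117498)
step 3 (pay 35429): balance=83760
step 4 (pay 24136): balance=60830
step 5 (pay 28421): balance=33284

33284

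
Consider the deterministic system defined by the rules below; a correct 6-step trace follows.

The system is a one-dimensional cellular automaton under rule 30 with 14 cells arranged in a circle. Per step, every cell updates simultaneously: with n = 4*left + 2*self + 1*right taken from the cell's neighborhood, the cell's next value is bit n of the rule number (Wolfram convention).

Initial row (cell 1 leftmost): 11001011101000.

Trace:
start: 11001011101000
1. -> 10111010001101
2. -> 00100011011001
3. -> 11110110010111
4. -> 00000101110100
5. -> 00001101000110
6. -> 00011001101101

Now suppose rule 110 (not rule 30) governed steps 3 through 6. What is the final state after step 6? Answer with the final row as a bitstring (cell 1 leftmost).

(re-executing steps 3..6 under rule 110; state before step 3: 00100011011001)
3. -> 01100111111011
4. -> 11101100001111
5. -> 00111100011000
6. -> 01100100111000

01100100111000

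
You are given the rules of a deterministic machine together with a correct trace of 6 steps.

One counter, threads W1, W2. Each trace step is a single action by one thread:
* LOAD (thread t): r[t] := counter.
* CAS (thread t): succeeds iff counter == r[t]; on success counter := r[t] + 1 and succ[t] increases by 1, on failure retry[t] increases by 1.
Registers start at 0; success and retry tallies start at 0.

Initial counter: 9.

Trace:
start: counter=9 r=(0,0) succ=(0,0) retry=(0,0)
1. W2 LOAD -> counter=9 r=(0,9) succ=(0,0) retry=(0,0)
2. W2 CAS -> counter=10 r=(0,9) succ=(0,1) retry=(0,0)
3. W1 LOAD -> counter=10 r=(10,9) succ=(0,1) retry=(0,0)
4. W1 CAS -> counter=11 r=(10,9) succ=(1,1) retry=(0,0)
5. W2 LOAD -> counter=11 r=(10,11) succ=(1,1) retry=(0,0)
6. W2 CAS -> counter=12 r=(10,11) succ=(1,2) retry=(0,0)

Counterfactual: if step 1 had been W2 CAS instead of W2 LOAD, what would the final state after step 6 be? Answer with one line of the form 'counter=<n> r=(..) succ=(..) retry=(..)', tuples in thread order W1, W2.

(re-executing from step 1 with the substitution; state before step 1: counter=9 r=(0,0) succ=(0,0) retry=(0,0))
1. W2 CAS -> counter=9 r=(0,0) succ=(0,0) retry=(0,1)
2. W2 CAS -> counter=9 r=(0,0) succ=(0,0) retry=(0,2)
3. W1 LOAD -> counter=9 r=(9,0) succ=(0,0) retry=(0,2)
4. W1 CAS -> counter=10 r=(9,0) succ=(1,0) retry=(0,2)
5. W2 LOAD -> counter=10 r=(9,10) succ=(1,0) retry=(0,2)
6. W2 CAS -> counter=11 r=(9,10) succ=(1,1) retry=(0,2)

counter=11 r=(9,10) succ=(1,1) retry=(0,2)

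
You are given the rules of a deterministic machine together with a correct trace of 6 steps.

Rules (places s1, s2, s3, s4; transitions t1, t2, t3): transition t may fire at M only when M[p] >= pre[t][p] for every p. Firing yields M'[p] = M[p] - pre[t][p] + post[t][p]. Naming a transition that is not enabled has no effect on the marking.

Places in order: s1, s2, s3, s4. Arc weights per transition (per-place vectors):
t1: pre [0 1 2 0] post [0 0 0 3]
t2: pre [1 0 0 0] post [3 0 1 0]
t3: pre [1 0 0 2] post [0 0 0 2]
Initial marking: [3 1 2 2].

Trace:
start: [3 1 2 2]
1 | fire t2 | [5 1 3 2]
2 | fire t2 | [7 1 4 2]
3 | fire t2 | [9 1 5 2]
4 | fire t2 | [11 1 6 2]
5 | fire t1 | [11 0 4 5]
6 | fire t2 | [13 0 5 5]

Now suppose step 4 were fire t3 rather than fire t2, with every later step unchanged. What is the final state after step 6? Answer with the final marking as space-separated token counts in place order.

10 0 4 5

(re-executing from step 4 with the substitution; state before step 4: [9 1 5 2])
4 | fire t3 | [8 1 5 2]
5 | fire t1 | [8 0 3 5]
6 | fire t2 | [10 0 4 5]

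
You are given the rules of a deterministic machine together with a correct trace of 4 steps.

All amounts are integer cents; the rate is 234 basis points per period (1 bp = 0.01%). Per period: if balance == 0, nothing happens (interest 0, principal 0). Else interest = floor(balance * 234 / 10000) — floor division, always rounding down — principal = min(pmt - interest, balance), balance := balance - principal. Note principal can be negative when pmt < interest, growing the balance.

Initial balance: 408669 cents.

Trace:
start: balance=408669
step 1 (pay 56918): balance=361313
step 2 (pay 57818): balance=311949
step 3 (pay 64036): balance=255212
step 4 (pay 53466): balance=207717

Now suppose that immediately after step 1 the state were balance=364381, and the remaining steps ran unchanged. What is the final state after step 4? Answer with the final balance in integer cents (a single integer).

state after step 1 := balance=364381
step 2 (pay 57818): balance=315089
step 3 (pay 64036): balance=258426
step 4 (pay 53466): balance=211007

211007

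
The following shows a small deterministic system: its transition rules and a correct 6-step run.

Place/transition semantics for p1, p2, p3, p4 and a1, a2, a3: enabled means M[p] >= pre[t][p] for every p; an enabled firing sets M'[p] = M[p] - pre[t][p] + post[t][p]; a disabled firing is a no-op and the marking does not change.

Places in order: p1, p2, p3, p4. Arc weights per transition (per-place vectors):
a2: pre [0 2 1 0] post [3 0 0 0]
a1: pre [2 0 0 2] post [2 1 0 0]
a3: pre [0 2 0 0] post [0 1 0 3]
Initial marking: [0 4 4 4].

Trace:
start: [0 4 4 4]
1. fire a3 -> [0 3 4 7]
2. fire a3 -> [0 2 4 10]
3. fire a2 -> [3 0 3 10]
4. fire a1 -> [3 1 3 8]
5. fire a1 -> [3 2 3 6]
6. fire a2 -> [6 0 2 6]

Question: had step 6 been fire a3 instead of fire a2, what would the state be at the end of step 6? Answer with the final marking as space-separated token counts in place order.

(re-executing from step 6 with the substitution; state before step 6: [3 2 3 6])
6. fire a3 -> [3 1 3 9]

3 1 3 9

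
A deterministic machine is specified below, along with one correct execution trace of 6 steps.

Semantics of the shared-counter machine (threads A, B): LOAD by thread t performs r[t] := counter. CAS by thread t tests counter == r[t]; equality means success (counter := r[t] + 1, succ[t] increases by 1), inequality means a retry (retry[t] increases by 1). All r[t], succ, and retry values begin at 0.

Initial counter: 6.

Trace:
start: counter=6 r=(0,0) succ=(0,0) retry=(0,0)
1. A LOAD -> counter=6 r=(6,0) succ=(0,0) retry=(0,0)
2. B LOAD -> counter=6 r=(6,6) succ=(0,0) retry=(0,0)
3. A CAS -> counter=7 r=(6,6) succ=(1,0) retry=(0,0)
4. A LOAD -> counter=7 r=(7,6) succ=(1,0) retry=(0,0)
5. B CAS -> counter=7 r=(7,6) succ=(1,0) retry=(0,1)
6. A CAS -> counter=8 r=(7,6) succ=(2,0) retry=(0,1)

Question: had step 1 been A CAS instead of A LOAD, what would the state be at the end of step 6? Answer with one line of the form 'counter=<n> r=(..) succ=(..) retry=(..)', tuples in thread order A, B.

(re-executing from step 1 with the substitution; state before step 1: counter=6 r=(0,0) succ=(0,0) retry=(0,0))
1. A CAS -> counter=6 r=(0,0) succ=(0,0) retry=(1,0)
2. B LOAD -> counter=6 r=(0,6) succ=(0,0) retry=(1,0)
3. A CAS -> counter=6 r=(0,6) succ=(0,0) retry=(2,0)
4. A LOAD -> counter=6 r=(6,6) succ=(0,0) retry=(2,0)
5. B CAS -> counter=7 r=(6,6) succ=(0,1) retry=(2,0)
6. A CAS -> counter=7 r=(6,6) succ=(0,1) retry=(3,0)

counter=7 r=(6,6) succ=(0,1) retry=(3,0)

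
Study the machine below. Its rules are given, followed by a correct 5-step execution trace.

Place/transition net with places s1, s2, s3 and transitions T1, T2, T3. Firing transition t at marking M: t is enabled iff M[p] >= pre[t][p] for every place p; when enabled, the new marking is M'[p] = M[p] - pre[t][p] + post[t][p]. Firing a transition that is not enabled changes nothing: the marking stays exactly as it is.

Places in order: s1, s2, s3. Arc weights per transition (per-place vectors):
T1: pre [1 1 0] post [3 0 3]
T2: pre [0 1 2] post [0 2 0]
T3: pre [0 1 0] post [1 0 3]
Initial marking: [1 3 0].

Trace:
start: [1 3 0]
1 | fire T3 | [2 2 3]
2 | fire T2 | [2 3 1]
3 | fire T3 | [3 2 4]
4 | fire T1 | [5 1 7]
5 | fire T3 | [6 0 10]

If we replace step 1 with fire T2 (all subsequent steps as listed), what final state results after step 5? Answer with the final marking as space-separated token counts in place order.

5 0 9

(re-executing from step 1 with the substitution; state before step 1: [1 3 0])
1 | fire T2 | [1 3 0]
2 | fire T2 | [1 3 0]
3 | fire T3 | [2 2 3]
4 | fire T1 | [4 1 6]
5 | fire T3 | [5 0 9]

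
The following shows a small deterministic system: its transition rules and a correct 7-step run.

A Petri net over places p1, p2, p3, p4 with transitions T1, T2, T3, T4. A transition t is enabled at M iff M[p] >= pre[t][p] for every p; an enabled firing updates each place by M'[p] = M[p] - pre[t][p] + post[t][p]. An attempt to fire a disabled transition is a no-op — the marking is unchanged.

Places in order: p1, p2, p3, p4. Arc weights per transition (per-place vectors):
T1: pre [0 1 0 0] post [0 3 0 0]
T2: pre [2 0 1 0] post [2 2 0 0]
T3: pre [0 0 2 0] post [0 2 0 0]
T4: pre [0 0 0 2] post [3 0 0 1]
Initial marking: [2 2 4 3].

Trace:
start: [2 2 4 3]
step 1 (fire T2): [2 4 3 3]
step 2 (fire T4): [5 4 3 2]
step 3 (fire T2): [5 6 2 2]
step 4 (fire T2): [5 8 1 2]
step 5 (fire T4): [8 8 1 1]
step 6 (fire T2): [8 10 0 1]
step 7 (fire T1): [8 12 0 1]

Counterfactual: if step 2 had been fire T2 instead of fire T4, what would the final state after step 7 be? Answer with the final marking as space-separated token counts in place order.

(re-executing from step 2 with the substitution; state before step 2: [2 4 3 3])
step 2 (fire T2): [2 6 2 3]
step 3 (fire T2): [2 8 1 3]
step 4 (fire T2): [2 10 0 3]
step 5 (fire T4): [5 10 0 2]
step 6 (fire T2): [5 10 0 2]
step 7 (fire T1): [5 12 0 2]

5 12 0 2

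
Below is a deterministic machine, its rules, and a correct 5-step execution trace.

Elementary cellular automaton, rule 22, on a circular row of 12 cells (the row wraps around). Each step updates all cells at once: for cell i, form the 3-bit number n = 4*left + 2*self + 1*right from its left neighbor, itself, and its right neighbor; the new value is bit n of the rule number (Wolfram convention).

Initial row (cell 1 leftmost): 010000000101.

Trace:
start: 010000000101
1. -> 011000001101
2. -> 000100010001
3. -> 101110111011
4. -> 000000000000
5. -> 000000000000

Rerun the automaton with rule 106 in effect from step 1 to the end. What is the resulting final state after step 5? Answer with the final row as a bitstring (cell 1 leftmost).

000010101000

(re-executing steps 1..5 under rule 106; state before step 1: 010000000101)
1. -> 100000001010
2. -> 000000010101
3. -> 000000101010
4. -> 000001010100
5. -> 000010101000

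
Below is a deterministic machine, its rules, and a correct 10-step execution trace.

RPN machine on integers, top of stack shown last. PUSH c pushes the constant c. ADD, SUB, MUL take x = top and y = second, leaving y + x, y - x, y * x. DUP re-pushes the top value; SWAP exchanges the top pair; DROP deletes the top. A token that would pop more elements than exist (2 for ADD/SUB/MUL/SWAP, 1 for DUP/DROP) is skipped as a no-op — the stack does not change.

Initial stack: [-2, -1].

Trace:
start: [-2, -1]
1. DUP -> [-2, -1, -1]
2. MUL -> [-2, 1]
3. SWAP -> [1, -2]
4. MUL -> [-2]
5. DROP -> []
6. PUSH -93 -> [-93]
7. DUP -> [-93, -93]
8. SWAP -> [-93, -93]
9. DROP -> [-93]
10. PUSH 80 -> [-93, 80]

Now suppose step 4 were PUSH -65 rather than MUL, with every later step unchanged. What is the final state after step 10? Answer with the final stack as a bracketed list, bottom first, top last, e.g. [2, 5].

(re-executing from step 4 with the substitution; state before step 4: [1, -2])
4. PUSH -65 -> [1, -2, -65]
5. DROP -> [1, -2]
6. PUSH -93 -> [1, -2, -93]
7. DUP -> [1, -2, -93, -93]
8. SWAP -> [1, -2, -93, -93]
9. DROP -> [1, -2, -93]
10. PUSH 80 -> [1, -2, -93, 80]

[1, -2, -93, 80]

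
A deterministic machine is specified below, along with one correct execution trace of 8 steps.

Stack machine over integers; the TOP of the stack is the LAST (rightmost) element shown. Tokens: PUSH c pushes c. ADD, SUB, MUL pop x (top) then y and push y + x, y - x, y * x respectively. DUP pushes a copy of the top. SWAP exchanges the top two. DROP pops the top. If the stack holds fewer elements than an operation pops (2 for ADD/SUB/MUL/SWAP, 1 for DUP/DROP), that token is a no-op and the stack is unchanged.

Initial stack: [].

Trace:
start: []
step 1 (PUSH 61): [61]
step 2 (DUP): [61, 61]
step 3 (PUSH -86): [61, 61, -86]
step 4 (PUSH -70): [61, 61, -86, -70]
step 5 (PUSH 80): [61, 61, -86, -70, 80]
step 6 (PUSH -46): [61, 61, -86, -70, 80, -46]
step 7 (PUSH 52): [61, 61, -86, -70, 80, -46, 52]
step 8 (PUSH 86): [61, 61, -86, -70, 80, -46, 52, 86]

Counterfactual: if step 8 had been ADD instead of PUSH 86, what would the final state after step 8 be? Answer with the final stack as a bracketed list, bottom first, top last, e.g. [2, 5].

[61, 61, -86, -70, 80, 6]

(re-executing from step 8 with the substitution; state before step 8: [61, 61, -86, -70, 80, -46, 52])
step 8 (ADD): [61, 61, -86, -70, 80, 6]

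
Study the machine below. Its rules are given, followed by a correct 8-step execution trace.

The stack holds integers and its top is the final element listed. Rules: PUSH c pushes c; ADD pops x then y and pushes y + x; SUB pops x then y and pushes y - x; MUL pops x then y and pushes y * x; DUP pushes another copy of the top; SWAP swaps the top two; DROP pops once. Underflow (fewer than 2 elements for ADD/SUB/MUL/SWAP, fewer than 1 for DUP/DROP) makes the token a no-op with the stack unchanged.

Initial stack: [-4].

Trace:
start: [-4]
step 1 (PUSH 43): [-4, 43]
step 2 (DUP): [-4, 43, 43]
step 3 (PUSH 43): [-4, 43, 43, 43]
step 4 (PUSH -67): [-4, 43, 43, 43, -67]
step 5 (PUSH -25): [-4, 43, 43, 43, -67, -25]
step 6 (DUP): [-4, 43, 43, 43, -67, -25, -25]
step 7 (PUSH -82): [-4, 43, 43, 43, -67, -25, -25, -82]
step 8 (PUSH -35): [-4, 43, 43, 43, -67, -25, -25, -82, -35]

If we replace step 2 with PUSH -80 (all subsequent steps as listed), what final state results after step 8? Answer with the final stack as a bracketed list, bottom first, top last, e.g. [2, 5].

(re-executing from step 2 with the substitution; state before step 2: [-4, 43])
step 2 (PUSH -80): [-4, 43, -80]
step 3 (PUSH 43): [-4, 43, -80, 43]
step 4 (PUSH -67): [-4, 43, -80, 43, -67]
step 5 (PUSH -25): [-4, 43, -80, 43, -67, -25]
step 6 (DUP): [-4, 43, -80, 43, -67, -25, -25]
step 7 (PUSH -82): [-4, 43, -80, 43, -67, -25, -25, -82]
step 8 (PUSH -35): [-4, 43, -80, 43, -67, -25, -25, -82, -35]

[-4, 43, -80, 43, -67, -25, -25, -82, -35]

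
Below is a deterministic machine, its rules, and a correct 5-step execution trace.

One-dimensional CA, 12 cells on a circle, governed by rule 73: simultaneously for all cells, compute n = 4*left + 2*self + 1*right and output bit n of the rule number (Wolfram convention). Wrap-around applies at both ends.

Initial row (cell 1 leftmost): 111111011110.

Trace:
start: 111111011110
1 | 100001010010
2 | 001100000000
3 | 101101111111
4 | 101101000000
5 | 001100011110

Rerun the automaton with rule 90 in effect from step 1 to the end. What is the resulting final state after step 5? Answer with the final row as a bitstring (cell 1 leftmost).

(re-executing steps 1..5 under rule 90; state before step 1: 111111011110)
1 | 100001010010
2 | 010010001100
3 | 101101011110
4 | 001100010010
5 | 011110101101

011110101101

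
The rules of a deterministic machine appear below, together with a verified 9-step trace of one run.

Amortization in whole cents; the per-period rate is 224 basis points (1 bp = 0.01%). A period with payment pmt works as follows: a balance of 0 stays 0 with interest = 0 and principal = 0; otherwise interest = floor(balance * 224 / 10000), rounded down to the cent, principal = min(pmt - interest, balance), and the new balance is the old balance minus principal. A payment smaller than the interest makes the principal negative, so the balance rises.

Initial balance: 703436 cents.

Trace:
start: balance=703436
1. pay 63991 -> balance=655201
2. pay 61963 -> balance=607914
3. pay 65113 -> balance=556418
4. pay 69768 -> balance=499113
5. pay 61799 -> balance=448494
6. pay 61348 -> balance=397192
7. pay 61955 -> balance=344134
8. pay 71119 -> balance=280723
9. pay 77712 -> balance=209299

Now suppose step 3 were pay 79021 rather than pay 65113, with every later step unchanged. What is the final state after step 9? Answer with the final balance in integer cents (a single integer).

193414

(re-executing from step 3 with the substitution; state before step 3: balance=607914)
3. pay 79021 -> balance=542510
4. pay 69768 -> balance=484894
5. pay 61799 -> balance=433956
6. pay 61348 -> balance=382328
7. pay 61955 -> balance=328937
8. pay 71119 -> balance=265186
9. pay 77712 -> balance=193414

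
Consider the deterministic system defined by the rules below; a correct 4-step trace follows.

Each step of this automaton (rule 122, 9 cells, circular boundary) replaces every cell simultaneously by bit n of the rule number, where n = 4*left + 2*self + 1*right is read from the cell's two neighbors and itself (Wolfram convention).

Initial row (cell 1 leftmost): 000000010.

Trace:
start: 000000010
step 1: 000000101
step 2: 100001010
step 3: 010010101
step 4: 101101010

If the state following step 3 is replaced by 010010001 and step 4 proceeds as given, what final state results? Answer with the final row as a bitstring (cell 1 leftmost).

state after step 3 := 010010001
step 4: 101101010

101101010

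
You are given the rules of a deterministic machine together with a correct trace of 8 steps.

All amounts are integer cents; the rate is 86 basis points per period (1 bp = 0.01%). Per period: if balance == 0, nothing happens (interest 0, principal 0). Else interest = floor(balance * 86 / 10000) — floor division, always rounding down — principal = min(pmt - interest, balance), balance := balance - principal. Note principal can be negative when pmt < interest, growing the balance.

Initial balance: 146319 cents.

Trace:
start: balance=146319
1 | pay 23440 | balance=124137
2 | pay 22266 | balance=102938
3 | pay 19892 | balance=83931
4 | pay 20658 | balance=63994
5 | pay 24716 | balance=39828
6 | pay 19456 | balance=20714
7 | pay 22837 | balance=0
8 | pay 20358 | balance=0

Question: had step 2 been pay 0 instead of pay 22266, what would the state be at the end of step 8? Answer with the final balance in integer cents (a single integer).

1119

(re-executing from step 2 with the substitution; state before step 2: balance=124137)
2 | pay 0 | balance=125204
3 | pay 19892 | balance=106388
4 | pay 20658 | balance=86644
5 | pay 24716 | balance=62673
6 | pay 19456 | balance=43755
7 | pay 22837 | balance=21294
8 | pay 20358 | balance=1119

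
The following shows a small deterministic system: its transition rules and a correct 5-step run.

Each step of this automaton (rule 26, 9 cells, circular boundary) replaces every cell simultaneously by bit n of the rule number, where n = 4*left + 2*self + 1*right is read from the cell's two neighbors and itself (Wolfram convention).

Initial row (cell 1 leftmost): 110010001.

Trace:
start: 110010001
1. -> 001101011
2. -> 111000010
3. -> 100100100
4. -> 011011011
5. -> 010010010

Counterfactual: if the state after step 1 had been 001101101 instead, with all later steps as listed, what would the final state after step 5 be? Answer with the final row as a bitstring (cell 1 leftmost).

010010010

state after step 1 := 001101101
2. -> 111001000
3. -> 100110101
4. -> 011100001
5. -> 010010010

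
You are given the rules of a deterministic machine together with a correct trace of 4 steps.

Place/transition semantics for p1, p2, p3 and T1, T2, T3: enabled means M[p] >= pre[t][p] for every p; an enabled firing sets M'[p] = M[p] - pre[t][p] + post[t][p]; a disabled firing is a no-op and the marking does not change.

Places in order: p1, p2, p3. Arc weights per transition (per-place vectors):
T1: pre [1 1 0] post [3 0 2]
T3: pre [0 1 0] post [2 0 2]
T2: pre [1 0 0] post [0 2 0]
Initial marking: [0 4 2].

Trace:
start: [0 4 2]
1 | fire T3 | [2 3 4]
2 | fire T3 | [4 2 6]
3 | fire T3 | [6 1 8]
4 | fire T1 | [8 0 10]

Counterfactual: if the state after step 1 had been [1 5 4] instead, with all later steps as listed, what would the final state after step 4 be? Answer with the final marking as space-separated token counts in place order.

state after step 1 := [1 5 4]
2 | fire T3 | [3 4 6]
3 | fire T3 | [5 3 8]
4 | fire T1 | [7 2 10]

7 2 10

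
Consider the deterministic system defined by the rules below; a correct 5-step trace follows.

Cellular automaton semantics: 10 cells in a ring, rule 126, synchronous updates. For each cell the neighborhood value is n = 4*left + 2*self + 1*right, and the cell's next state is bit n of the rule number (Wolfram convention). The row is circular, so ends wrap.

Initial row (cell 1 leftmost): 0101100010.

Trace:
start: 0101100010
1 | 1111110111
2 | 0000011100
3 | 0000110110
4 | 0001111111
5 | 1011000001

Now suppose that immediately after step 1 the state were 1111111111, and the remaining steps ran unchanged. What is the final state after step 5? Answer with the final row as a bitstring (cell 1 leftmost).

state after step 1 := 1111111111
2 | 0000000000
3 | 0000000000
4 | 0000000000
5 | 0000000000

0000000000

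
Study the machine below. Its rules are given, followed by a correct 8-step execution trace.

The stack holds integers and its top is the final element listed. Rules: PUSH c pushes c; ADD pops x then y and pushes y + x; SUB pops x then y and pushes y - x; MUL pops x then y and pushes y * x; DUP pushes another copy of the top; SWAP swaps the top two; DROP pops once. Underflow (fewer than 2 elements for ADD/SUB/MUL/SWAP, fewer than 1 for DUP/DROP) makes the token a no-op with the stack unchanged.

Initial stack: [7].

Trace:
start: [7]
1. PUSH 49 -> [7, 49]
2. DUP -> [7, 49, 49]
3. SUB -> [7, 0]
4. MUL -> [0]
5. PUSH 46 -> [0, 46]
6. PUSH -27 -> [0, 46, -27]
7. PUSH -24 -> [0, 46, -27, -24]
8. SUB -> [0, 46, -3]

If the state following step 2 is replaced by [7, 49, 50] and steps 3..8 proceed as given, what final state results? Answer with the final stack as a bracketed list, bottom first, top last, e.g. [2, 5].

[-7, 46, -3]

state after step 2 := [7, 49, 50]
3. SUB -> [7, -1]
4. MUL -> [-7]
5. PUSH 46 -> [-7, 46]
6. PUSH -27 -> [-7, 46, -27]
7. PUSH -24 -> [-7, 46, -27, -24]
8. SUB -> [-7, 46, -3]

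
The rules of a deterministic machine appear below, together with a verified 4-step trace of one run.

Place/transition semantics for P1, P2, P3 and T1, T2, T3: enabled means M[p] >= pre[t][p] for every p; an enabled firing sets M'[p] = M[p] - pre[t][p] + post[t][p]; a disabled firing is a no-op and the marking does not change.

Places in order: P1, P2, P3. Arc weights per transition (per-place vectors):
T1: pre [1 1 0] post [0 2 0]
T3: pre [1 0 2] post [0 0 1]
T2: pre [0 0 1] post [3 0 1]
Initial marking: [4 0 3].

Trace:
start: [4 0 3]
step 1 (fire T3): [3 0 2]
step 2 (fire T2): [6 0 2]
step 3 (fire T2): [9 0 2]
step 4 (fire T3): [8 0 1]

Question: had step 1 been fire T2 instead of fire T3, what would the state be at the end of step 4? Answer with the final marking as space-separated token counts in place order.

12 0 2

(re-executing from step 1 with the substitution; state before step 1: [4 0 3])
step 1 (fire T2): [7 0 3]
step 2 (fire T2): [10 0 3]
step 3 (fire T2): [13 0 3]
step 4 (fire T3): [12 0 2]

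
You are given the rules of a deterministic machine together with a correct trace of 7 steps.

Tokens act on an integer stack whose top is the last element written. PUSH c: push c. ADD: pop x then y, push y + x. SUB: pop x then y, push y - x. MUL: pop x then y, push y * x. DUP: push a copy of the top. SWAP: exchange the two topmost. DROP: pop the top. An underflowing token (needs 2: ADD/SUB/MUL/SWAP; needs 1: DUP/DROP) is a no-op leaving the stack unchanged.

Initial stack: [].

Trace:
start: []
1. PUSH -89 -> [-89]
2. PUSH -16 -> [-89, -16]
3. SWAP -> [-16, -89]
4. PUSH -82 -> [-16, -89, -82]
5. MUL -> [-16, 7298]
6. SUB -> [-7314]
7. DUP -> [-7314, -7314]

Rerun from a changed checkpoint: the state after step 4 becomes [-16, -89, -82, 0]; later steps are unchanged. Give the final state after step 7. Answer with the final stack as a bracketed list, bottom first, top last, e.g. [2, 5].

state after step 4 := [-16, -89, -82, 0]
5. MUL -> [-16, -89, 0]
6. SUB -> [-16, -89]
7. DUP -> [-16, -89, -89]

[-16, -89, -89]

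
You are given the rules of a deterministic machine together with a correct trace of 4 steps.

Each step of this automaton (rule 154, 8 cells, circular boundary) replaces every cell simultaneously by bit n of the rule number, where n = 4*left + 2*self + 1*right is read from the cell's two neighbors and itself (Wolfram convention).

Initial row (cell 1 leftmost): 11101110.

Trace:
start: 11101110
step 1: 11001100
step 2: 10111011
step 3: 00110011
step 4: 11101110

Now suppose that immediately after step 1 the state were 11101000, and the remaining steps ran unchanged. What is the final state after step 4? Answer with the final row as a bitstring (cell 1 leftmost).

state after step 1 := 11101000
step 2: 11000101
step 3: 10101001
step 4: 00000111

00000111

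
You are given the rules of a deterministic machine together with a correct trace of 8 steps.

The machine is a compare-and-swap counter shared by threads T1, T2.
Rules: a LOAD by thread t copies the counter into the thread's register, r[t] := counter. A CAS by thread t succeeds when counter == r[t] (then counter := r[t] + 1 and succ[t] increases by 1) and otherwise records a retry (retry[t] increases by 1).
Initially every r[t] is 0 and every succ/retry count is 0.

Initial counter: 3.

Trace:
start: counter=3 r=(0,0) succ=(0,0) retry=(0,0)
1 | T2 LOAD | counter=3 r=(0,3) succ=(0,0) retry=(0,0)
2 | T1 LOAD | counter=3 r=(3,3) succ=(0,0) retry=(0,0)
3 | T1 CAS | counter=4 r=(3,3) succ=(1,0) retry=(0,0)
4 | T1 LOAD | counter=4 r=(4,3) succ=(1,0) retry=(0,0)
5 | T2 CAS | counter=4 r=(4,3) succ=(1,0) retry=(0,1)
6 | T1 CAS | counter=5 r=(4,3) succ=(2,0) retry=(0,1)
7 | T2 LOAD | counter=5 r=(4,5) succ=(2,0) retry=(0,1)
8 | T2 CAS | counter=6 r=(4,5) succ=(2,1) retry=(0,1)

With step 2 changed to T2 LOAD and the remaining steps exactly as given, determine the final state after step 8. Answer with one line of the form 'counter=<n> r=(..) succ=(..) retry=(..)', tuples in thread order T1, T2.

(re-executing from step 2 with the substitution; state before step 2: counter=3 r=(0,3) succ=(0,0) retry=(0,0))
2 | T2 LOAD | counter=3 r=(0,3) succ=(0,0) retry=(0,0)
3 | T1 CAS | counter=3 r=(0,3) succ=(0,0) retry=(1,0)
4 | T1 LOAD | counter=3 r=(3,3) succ=(0,0) retry=(1,0)
5 | T2 CAS | counter=4 r=(3,3) succ=(0,1) retry=(1,0)
6 | T1 CAS | counter=4 r=(3,3) succ=(0,1) retry=(2,0)
7 | T2 LOAD | counter=4 r=(3,4) succ=(0,1) retry=(2,0)
8 | T2 CAS | counter=5 r=(3,4) succ=(0,2) retry=(2,0)

counter=5 r=(3,4) succ=(0,2) retry=(2,0)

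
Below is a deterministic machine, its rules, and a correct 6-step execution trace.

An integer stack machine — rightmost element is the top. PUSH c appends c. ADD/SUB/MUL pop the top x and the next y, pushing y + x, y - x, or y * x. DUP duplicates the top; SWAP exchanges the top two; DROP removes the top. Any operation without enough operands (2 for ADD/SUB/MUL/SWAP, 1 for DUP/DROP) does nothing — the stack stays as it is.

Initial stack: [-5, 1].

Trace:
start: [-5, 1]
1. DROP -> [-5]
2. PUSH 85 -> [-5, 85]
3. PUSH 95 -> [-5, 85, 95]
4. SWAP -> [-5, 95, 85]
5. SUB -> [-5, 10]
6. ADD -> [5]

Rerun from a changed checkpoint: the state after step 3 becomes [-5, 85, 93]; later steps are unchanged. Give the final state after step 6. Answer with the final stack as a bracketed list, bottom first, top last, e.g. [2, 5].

state after step 3 := [-5, 85, 93]
4. SWAP -> [-5, 93, 85]
5. SUB -> [-5, 8]
6. ADD -> [3]

[3]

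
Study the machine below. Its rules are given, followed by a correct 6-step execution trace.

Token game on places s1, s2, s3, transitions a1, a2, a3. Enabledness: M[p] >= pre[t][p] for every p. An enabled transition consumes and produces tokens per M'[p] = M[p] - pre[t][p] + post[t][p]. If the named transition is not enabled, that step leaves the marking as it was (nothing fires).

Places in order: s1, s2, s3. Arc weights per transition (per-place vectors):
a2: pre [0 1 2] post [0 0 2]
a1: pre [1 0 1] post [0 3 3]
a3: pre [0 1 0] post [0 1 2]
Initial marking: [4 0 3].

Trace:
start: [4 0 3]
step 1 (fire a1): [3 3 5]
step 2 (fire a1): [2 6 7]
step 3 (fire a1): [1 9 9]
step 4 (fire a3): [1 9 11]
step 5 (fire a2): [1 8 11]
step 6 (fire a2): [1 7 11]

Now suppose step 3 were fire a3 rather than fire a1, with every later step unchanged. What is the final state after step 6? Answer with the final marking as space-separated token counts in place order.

2 4 11

(re-executing from step 3 with the substitution; state before step 3: [2 6 7])
step 3 (fire a3): [2 6 9]
step 4 (fire a3): [2 6 11]
step 5 (fire a2): [2 5 11]
step 6 (fire a2): [2 4 11]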